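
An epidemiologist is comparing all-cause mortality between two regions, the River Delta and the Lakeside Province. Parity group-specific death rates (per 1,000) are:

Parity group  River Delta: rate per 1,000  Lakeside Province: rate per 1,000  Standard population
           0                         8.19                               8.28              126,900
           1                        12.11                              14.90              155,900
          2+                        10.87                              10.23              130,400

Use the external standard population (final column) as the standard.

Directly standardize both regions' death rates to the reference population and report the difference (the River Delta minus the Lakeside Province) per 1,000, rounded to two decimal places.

-0.88

Standard total = 413,200; weights = 0.3071, 0.3773, 0.3156.
The River Delta: 0.3071×8.19 + 0.3773×12.11 + 0.3156×10.87 = 10.5148 per 1,000.
The Lakeside Province: 0.3071×8.28 + 0.3773×14.90 + 0.3156×10.23 = 11.3931 per 1,000.
Difference = 10.5148 − 11.3931 = -0.8783.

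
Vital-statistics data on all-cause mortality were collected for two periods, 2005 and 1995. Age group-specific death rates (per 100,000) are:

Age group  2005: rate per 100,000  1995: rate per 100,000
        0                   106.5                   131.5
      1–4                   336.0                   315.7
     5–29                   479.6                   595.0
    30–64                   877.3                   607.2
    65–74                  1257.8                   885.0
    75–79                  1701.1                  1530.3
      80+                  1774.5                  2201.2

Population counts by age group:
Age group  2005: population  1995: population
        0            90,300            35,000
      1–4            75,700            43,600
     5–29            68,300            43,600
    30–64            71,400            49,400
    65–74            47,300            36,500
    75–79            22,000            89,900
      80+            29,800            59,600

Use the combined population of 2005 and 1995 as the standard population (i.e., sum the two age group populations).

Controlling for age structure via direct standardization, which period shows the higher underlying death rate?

Combined standard total = 762,400; weights = 0.1643, 0.1565, 0.1468, 0.1584, 0.1099, 0.1468, 0.1173.
2005: 0.1643×106.5 + 0.1565×336.0 + 0.1468×479.6 + 0.1584×877.3 + 0.1099×1257.8 + 0.1468×1701.1 + 0.1173×1774.5 = 875.4871 per 100,000.
1995: 0.1643×131.5 + 0.1565×315.7 + 0.1468×595.0 + 0.1584×607.2 + 0.1099×885.0 + 0.1468×1530.3 + 0.1173×2201.2 = 834.5502 per 100,000.
The crude rates (692.31 vs 1049.70) would put 1995 higher, but that reflects its age composition; once standardized to a common age structure, 2005 has the higher underlying rate.

2005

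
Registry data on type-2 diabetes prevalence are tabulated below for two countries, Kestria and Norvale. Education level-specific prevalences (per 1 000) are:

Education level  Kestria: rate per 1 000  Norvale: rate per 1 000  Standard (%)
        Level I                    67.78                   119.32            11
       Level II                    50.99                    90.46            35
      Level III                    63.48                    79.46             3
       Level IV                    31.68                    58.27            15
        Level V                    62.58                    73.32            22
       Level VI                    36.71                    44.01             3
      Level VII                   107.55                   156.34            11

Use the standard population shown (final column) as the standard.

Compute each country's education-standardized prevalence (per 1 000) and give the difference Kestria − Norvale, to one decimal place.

-31.9

Standard weights: 0.11, 0.35, 0.03, 0.15, 0.22, 0.03, 0.11.
Kestria: 0.1100×67.78 + 0.3500×50.99 + 0.0300×63.48 + 0.1500×31.68 + 0.2200×62.58 + 0.0300×36.71 + 0.1100×107.55 = 58.6581 per 1 000.
Norvale: 0.1100×119.32 + 0.3500×90.46 + 0.0300×79.46 + 0.1500×58.27 + 0.2200×73.32 + 0.0300×44.01 + 0.1100×156.34 = 90.5586 per 1 000.
Difference = 58.6581 − 90.5586 = -31.9005.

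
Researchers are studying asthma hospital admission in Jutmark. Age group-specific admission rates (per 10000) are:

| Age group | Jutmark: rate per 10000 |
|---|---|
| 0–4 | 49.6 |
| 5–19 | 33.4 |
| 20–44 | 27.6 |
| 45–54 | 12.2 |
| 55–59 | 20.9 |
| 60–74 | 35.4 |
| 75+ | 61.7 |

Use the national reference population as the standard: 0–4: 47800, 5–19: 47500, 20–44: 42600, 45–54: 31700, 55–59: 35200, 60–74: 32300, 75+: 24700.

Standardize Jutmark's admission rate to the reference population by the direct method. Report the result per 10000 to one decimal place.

Standard total = 261800; weights = 0.1826, 0.1814, 0.1627, 0.1211, 0.1345, 0.1234, 0.0943.
Standardized rate: 0.1826×49.6 + 0.1814×33.4 + 0.1627×27.6 + 0.1211×12.2 + 0.1345×20.9 + 0.1234×35.4 + 0.0943×61.7 = 34.0832 per 10000.

34.1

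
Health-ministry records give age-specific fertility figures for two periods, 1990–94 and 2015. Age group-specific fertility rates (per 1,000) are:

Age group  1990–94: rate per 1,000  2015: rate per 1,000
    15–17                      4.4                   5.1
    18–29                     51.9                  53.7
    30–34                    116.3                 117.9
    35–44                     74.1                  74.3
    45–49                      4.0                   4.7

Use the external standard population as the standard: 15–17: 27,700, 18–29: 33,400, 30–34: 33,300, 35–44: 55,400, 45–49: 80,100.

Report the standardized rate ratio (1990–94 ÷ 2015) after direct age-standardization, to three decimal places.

0.981

Standard total = 229,900; weights = 0.1205, 0.1453, 0.1448, 0.2410, 0.3484.
1990–94: 0.1205×4.4 + 0.1453×51.9 + 0.1448×116.3 + 0.2410×74.1 + 0.3484×4.0 = 44.1656 per 1,000.
2015: 0.1205×5.1 + 0.1453×53.7 + 0.1448×117.9 + 0.2410×74.3 + 0.3484×4.7 = 45.0353 per 1,000.
Ratio = 44.1656 ÷ 45.0353 = 0.98069.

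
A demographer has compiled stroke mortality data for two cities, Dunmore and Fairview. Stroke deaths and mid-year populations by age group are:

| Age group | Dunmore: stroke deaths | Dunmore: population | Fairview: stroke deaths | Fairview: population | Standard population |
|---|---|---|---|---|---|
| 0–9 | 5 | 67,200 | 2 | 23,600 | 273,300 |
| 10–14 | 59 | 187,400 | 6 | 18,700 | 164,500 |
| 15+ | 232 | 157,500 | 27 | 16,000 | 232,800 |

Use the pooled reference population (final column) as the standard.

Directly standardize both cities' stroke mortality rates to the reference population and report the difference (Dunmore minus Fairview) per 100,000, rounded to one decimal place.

-8.0

Age-specific rates per 100,000 for Dunmore: 7.44, 31.48, 147.30.
For Fairview: 8.47, 32.09, 168.75.
Standard total = 670,600; weights = 0.4075, 0.2453, 0.3472.
Dunmore: 0.4075×7.44 + 0.2453×31.48 + 0.3472×147.30 = 61.8913 per 100,000.
Fairview: 0.4075×8.47 + 0.2453×32.09 + 0.3472×168.75 = 69.9063 per 100,000.
Difference = 61.8913 − 69.9063 = -8.0150.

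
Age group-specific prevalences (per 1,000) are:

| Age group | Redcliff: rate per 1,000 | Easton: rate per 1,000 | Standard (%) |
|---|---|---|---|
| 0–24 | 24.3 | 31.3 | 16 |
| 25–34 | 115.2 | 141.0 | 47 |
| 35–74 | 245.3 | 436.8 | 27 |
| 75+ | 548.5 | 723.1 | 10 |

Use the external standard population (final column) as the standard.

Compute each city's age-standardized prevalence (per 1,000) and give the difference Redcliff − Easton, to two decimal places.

Standard weights: 0.16, 0.47, 0.27, 0.10.
Redcliff: 0.1600×24.3 + 0.4700×115.2 + 0.2700×245.3 + 0.1000×548.5 = 179.1130 per 1,000.
Easton: 0.1600×31.3 + 0.4700×141.0 + 0.2700×436.8 + 0.1000×723.1 = 261.5240 per 1,000.
Difference = 179.1130 − 261.5240 = -82.4110.

-82.41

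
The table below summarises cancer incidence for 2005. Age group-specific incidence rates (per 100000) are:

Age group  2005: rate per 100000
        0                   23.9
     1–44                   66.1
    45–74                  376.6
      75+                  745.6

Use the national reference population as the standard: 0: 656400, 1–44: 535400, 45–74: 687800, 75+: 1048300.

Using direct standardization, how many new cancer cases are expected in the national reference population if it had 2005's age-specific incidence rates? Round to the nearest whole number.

Expected new cancer cases = Σ (standard pop × age-specific rate ÷ 100000)
= 656400×23.9/100000 + 535400×66.1/100000 + 687800×376.6/100000 + 1048300×745.6/100000
= 156.88 + 353.90 + 2590.25 + 7816.12 = 10917.16.

10917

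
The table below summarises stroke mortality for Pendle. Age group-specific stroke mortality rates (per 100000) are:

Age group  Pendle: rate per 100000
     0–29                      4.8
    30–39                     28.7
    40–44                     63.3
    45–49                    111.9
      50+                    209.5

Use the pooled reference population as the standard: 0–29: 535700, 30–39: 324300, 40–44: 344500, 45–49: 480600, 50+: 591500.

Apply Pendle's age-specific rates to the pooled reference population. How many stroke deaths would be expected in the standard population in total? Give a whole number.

2114

Expected stroke deaths = Σ (standard pop × age-specific rate ÷ 100000)
= 535700×4.8/100000 + 324300×28.7/100000 + 344500×63.3/100000 + 480600×111.9/100000 + 591500×209.5/100000
= 25.71 + 93.07 + 218.07 + 537.79 + 1239.19 = 2113.84.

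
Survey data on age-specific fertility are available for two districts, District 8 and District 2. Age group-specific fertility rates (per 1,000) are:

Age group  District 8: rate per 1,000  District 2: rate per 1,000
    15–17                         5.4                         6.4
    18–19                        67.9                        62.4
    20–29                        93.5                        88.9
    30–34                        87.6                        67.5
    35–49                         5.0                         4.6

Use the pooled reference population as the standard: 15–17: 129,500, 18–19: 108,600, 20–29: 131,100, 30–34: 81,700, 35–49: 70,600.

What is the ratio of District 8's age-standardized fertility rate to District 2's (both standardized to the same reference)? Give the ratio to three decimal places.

1.109

Standard total = 521,500; weights = 0.2483, 0.2082, 0.2514, 0.1567, 0.1354.
District 8: 0.2483×5.4 + 0.2082×67.9 + 0.2514×93.5 + 0.1567×87.6 + 0.1354×5.0 = 53.3864 per 1,000.
District 2: 0.2483×6.4 + 0.2082×62.4 + 0.2514×88.9 + 0.1567×67.5 + 0.1354×4.6 = 48.1299 per 1,000.
Ratio = 53.3864 ÷ 48.1299 = 1.10922.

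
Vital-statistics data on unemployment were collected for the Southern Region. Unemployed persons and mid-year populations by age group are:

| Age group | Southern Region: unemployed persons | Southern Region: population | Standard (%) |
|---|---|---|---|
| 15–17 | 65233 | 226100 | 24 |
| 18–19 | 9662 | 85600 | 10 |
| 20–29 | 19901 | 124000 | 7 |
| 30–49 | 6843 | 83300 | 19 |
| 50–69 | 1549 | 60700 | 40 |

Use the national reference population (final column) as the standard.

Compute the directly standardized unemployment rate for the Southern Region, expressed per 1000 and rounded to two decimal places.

117.58

Age-specific rates per 1000 for the Southern Region: 288.514, 112.874, 160.492, 82.149, 25.519.
Standard weights: 0.24, 0.10, 0.07, 0.19, 0.40.
Standardized rate: 0.2400×288.514 + 0.1000×112.874 + 0.0700×160.492 + 0.1900×82.149 + 0.4000×25.519 = 117.5810 per 1000.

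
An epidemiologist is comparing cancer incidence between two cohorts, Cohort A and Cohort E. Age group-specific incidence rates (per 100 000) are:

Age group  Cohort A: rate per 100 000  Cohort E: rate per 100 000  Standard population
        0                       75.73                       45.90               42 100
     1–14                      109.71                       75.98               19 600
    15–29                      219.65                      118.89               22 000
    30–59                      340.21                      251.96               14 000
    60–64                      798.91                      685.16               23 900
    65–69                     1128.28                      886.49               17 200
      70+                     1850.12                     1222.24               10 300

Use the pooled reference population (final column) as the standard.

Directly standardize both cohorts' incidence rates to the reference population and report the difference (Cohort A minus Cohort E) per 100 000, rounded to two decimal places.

125.51

Standard total = 149 100; weights = 0.2824, 0.1315, 0.1476, 0.0939, 0.1603, 0.1154, 0.0691.
Cohort A: 0.2824×75.73 + 0.1315×109.71 + 0.1476×219.65 + 0.0939×340.21 + 0.1603×798.91 + 0.1154×1128.28 + 0.0691×1850.12 = 486.1864 per 100 000.
Cohort E: 0.2824×45.90 + 0.1315×75.98 + 0.1476×118.89 + 0.0939×251.96 + 0.1603×685.16 + 0.1154×886.49 + 0.0691×1222.24 = 360.6750 per 100 000.
Difference = 486.1864 − 360.6750 = 125.5114.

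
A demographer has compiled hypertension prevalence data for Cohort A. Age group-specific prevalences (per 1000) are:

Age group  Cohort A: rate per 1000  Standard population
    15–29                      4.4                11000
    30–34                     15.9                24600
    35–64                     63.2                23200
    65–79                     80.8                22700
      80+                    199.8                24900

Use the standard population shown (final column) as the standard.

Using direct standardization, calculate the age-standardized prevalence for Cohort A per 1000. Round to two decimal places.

Standard total = 106400; weights = 0.1034, 0.2312, 0.2180, 0.2133, 0.2340.
Standardized rate: 0.1034×4.4 + 0.2312×15.9 + 0.2180×63.2 + 0.2133×80.8 + 0.2340×199.8 = 81.9075 per 1000.

81.91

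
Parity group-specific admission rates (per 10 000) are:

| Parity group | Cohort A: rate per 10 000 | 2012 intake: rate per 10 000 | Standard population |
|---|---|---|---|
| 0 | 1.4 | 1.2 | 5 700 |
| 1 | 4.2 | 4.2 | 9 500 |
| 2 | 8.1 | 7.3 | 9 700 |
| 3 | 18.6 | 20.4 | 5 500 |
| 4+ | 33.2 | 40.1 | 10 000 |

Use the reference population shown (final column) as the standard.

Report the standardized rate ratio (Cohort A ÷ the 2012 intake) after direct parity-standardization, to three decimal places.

0.889

Standard total = 40 400; weights = 0.1411, 0.2351, 0.2401, 0.1361, 0.2475.
Cohort A: 0.1411×1.4 + 0.2351×4.2 + 0.2401×8.1 + 0.1361×18.6 + 0.2475×33.2 = 13.8800 per 10 000.
The 2012 intake: 0.1411×1.2 + 0.2351×4.2 + 0.2401×7.3 + 0.1361×20.4 + 0.2475×40.1 = 15.6126 per 10 000.
Ratio = 13.8800 ÷ 15.6126 = 0.88902.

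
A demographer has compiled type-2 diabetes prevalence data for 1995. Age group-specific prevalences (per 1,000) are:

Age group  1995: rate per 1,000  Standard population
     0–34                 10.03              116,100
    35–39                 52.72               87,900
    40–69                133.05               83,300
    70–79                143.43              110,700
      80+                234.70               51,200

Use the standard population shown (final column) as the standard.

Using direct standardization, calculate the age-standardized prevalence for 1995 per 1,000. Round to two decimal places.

Standard total = 449,200; weights = 0.2585, 0.1957, 0.1854, 0.2464, 0.1140.
Standardized rate: 0.2585×10.03 + 0.1957×52.72 + 0.1854×133.05 + 0.2464×143.43 + 0.1140×234.70 = 99.6794 per 1,000.

99.68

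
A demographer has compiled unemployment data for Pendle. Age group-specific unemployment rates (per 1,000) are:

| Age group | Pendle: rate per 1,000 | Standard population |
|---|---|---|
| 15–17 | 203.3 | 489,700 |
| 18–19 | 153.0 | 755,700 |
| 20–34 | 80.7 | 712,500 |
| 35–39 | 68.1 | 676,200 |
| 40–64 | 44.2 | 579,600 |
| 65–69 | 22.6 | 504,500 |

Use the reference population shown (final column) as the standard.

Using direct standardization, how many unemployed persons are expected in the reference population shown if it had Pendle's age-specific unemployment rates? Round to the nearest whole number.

Expected unemployed persons = Σ (standard pop × age-specific rate ÷ 1,000)
= 489,700×203.3/1,000 + 755,700×153.0/1,000 + 712,500×80.7/1,000 + 676,200×68.1/1,000 + 579,600×44.2/1,000 + 504,500×22.6/1,000
= 99556.01 + 115622.10 + 57498.75 + 46049.22 + 25618.32 + 11401.70 = 355746.10.

355746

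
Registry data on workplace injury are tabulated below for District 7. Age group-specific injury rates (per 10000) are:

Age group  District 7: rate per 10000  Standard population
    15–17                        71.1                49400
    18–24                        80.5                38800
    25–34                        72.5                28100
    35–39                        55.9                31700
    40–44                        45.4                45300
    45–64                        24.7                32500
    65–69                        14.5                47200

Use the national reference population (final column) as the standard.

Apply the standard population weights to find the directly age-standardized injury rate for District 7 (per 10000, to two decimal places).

51.24

Standard total = 273000; weights = 0.1810, 0.1421, 0.1029, 0.1161, 0.1659, 0.1190, 0.1729.
Standardized rate: 0.1810×71.1 + 0.1421×80.5 + 0.1029×72.5 + 0.1161×55.9 + 0.1659×45.4 + 0.1190×24.7 + 0.1729×14.5 = 51.2410 per 10000.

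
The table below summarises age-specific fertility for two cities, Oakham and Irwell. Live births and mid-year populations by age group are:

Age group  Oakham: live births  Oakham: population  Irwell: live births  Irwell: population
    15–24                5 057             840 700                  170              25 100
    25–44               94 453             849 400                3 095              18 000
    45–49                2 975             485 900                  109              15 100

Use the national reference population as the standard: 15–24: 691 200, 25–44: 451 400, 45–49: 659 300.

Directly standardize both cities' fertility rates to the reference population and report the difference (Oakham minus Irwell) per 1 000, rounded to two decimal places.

Age-specific rates per 1 000 for Oakham: 6.015, 111.200, 6.123.
For Irwell: 6.773, 171.944, 7.219.
Standard total = 1 801 900; weights = 0.3836, 0.2505, 0.3659.
Oakham: 0.3836×6.015 + 0.2505×111.200 + 0.3659×6.123 = 32.4046 per 1 000.
Irwell: 0.3836×6.773 + 0.2505×171.944 + 0.3659×7.219 = 48.3136 per 1 000.
Difference = 32.4046 − 48.3136 = -15.9090.

-15.91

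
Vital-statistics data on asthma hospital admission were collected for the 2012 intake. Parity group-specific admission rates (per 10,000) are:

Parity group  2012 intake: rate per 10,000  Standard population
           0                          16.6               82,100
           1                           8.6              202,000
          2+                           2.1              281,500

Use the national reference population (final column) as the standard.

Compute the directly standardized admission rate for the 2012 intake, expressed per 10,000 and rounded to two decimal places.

6.53

Standard total = 565,600; weights = 0.1452, 0.3571, 0.4977.
Standardized rate: 0.1452×16.6 + 0.3571×8.6 + 0.4977×2.1 = 6.5262 per 10,000.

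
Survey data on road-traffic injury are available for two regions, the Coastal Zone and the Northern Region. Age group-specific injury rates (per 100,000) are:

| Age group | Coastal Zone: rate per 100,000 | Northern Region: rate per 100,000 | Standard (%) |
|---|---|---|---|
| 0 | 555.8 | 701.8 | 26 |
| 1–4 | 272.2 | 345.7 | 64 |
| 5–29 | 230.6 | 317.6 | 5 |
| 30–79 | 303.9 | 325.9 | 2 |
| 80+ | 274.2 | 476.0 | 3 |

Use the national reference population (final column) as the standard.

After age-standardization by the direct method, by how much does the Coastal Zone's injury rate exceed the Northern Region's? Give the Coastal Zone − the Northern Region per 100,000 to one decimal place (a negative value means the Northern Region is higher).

-95.8

Standard weights: 0.26, 0.64, 0.05, 0.02, 0.03.
The Coastal Zone: 0.2600×555.8 + 0.6400×272.2 + 0.0500×230.6 + 0.0200×303.9 + 0.0300×274.2 = 344.5500 per 100,000.
The Northern Region: 0.2600×701.8 + 0.6400×345.7 + 0.0500×317.6 + 0.0200×325.9 + 0.0300×476.0 = 440.3940 per 100,000.
Difference = 344.5500 − 440.3940 = -95.8440.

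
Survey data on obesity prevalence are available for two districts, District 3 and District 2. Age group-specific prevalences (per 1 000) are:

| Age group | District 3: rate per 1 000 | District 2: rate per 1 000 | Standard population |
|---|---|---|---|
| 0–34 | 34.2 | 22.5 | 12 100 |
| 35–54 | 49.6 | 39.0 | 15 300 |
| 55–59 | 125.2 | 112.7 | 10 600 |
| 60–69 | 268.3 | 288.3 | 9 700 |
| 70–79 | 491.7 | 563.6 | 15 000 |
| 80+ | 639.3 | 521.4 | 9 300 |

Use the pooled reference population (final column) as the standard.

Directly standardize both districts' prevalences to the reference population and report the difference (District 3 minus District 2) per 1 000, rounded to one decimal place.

3.6

Standard total = 72 000; weights = 0.1681, 0.2125, 0.1472, 0.1347, 0.2083, 0.1292.
District 3: 0.1681×34.2 + 0.2125×49.6 + 0.1472×125.2 + 0.1347×268.3 + 0.2083×491.7 + 0.1292×639.3 = 255.8794 per 1 000.
District 2: 0.1681×22.5 + 0.2125×39.0 + 0.1472×112.7 + 0.1347×288.3 + 0.2083×563.6 + 0.1292×521.4 = 252.2653 per 1 000.
Difference = 255.8794 − 252.2653 = 3.6142.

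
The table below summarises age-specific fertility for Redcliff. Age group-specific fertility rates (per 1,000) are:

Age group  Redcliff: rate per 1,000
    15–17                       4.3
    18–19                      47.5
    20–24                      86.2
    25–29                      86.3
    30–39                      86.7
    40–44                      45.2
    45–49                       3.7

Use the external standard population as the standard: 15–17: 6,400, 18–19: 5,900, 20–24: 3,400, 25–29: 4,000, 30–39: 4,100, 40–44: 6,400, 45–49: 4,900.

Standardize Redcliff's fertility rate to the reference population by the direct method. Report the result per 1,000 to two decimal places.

Standard total = 35,100; weights = 0.1823, 0.1681, 0.0969, 0.1140, 0.1168, 0.1823, 0.1396.
Standardized rate: 0.1823×4.3 + 0.1681×47.5 + 0.0969×86.2 + 0.1140×86.3 + 0.1168×86.7 + 0.1823×45.2 + 0.1396×3.7 = 45.8385 per 1,000.

45.84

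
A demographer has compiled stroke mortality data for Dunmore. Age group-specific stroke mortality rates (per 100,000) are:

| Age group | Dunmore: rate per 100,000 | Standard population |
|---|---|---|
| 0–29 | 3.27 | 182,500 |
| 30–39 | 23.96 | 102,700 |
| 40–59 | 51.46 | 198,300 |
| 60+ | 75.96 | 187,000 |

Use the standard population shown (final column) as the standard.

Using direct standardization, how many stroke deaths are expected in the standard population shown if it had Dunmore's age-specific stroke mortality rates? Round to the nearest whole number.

Expected stroke deaths = Σ (standard pop × age-specific rate ÷ 100,000)
= 182,500×3.27/100,000 + 102,700×23.96/100,000 + 198,300×51.46/100,000 + 187,000×75.96/100,000
= 5.97 + 24.61 + 102.05 + 142.05 = 274.67.

275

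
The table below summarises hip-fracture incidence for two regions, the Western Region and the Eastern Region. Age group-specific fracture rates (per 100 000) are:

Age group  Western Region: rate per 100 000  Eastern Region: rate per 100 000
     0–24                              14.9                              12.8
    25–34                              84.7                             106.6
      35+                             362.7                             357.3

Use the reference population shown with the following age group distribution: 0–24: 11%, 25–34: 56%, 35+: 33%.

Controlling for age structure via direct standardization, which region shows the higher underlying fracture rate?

Standard weights: 0.11, 0.56, 0.33.
The Western Region: 0.1100×14.9 + 0.5600×84.7 + 0.3300×362.7 = 168.7620 per 100 000.
The Eastern Region: 0.1100×12.8 + 0.5600×106.6 + 0.3300×357.3 = 179.0130 per 100 000.

Eastern Region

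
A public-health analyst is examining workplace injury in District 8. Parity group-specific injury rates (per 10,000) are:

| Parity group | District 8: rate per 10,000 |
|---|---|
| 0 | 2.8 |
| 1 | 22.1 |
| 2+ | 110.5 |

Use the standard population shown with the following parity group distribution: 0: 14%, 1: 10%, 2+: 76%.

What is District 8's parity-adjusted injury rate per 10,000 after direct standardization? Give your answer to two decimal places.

Standard weights: 0.14, 0.10, 0.76.
Standardized rate: 0.1400×2.8 + 0.1000×22.1 + 0.7600×110.5 = 86.5820 per 10,000.

86.58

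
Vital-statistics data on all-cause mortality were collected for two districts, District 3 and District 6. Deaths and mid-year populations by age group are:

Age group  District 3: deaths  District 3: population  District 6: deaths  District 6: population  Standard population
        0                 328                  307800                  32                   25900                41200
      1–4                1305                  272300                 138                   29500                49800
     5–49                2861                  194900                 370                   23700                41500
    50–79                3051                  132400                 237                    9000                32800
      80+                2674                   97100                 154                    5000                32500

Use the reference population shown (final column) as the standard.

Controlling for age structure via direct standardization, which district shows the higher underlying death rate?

Age-specific rates per 1000 for District 3: 1.066, 4.793, 14.679, 23.044, 27.539.
For District 6: 1.236, 4.678, 15.612, 26.333, 30.800.
Standard total = 197800; weights = 0.2083, 0.2518, 0.2098, 0.1658, 0.1643.
District 3: 0.2083×1.066 + 0.2518×4.793 + 0.2098×14.679 + 0.1658×23.044 + 0.1643×27.539 = 12.8544 per 1000.
District 6: 0.2083×1.236 + 0.2518×4.678 + 0.2098×15.612 + 0.1658×26.333 + 0.1643×30.800 = 14.1380 per 1000.
The crude rates (10.17 vs 10.00) would put District 3 higher, but that reflects its age composition; once standardized to a common age structure, District 6 has the higher underlying rate.

District 6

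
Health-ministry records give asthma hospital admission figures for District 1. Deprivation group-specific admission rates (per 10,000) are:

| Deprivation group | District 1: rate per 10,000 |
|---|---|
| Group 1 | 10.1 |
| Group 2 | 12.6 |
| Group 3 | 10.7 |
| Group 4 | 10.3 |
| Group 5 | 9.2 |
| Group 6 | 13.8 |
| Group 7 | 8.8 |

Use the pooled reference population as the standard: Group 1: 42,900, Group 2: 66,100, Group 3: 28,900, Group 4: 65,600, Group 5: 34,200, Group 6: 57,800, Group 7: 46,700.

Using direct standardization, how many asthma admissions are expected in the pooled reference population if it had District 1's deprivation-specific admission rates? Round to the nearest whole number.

377

Expected asthma admissions = Σ (standard pop × deprivation-specific rate ÷ 10,000)
= 42,900×10.1/10,000 + 66,100×12.6/10,000 + 28,900×10.7/10,000 + 65,600×10.3/10,000 + 34,200×9.2/10,000 + 57,800×13.8/10,000 + 46,700×8.8/10,000
= 43.33 + 83.29 + 30.92 + 67.57 + 31.46 + 79.76 + 41.10 = 377.43.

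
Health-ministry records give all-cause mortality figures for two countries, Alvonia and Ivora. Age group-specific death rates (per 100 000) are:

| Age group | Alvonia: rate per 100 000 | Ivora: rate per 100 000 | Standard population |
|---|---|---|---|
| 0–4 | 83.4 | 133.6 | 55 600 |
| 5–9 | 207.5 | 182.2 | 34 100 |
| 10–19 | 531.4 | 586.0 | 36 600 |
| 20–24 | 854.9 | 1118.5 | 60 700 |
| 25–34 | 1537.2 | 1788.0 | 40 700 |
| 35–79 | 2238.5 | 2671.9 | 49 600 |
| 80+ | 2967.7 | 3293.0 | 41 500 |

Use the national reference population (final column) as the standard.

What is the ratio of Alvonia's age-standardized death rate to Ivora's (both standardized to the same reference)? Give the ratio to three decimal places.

0.854

Standard total = 318 800; weights = 0.1744, 0.1070, 0.1148, 0.1904, 0.1277, 0.1556, 0.1302.
Alvonia: 0.1744×83.4 + 0.1070×207.5 + 0.1148×531.4 + 0.1904×854.9 + 0.1277×1537.2 + 0.1556×2238.5 + 0.1302×2967.7 = 1191.3665 per 100 000.
Ivora: 0.1744×133.6 + 0.1070×182.2 + 0.1148×586.0 + 0.1904×1118.5 + 0.1277×1788.0 + 0.1556×2671.9 + 0.1302×3293.0 = 1395.6684 per 100 000.
Ratio = 1191.3665 ÷ 1395.6684 = 0.85362.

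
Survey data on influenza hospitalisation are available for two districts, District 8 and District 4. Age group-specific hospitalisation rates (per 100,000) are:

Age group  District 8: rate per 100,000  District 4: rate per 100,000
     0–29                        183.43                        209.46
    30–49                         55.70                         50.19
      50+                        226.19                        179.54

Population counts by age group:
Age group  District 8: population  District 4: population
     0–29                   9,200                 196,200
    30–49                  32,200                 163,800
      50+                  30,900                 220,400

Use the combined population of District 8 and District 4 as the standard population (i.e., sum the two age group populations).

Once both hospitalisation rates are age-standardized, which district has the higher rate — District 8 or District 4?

District 8

Combined standard total = 652,700; weights = 0.3147, 0.3003, 0.3850.
District 8: 0.3147×183.43 + 0.3003×55.70 + 0.3850×226.19 = 161.5371 per 100,000.
District 4: 0.3147×209.46 + 0.3003×50.19 + 0.3850×179.54 = 150.1130 per 100,000.
The crude rates (144.82 vs 153.15) would put District 4 higher, but that reflects its age composition; once standardized to a common age structure, District 8 has the higher underlying rate.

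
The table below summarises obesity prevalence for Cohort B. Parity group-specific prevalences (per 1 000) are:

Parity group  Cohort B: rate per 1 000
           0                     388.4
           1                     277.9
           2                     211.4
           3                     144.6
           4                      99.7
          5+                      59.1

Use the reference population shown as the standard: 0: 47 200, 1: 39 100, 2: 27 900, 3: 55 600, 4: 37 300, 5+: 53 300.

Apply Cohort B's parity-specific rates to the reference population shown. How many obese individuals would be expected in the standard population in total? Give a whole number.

Expected obese individuals = Σ (standard pop × parity-specific rate ÷ 1 000)
= 47 200×388.4/1 000 + 39 100×277.9/1 000 + 27 900×211.4/1 000 + 55 600×144.6/1 000 + 37 300×99.7/1 000 + 53 300×59.1/1 000
= 18332.48 + 10865.89 + 5898.06 + 8039.76 + 3718.81 + 3150.03 = 50005.03.

50005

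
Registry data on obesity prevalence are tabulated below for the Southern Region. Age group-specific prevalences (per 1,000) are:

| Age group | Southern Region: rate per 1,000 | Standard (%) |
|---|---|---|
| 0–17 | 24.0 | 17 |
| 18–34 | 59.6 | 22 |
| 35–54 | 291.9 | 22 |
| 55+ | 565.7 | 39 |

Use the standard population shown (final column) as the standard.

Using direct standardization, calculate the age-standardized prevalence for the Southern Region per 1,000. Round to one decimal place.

302.0

Standard weights: 0.17, 0.22, 0.22, 0.39.
Standardized rate: 0.1700×24.0 + 0.2200×59.6 + 0.2200×291.9 + 0.3900×565.7 = 302.0330 per 1,000.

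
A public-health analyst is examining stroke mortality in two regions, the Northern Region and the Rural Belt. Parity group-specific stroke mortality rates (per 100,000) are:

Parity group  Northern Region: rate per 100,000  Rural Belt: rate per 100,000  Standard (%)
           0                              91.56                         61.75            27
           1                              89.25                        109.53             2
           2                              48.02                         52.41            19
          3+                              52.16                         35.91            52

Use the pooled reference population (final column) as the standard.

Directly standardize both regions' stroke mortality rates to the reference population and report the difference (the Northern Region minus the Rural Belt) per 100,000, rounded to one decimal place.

15.3

Standard weights: 0.27, 0.02, 0.19, 0.52.
The Northern Region: 0.2700×91.56 + 0.0200×89.25 + 0.1900×48.02 + 0.5200×52.16 = 62.7532 per 100,000.
The Rural Belt: 0.2700×61.75 + 0.0200×109.53 + 0.1900×52.41 + 0.5200×35.91 = 47.4942 per 100,000.
Difference = 62.7532 − 47.4942 = 15.2590.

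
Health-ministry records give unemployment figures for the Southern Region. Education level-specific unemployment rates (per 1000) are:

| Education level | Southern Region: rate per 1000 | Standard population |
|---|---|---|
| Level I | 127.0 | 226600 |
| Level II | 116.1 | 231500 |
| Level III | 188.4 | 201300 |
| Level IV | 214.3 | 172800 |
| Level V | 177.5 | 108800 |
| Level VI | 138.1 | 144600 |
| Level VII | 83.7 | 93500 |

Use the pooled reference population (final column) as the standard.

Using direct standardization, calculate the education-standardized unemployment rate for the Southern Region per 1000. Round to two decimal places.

150.72

Standard total = 1179100; weights = 0.1922, 0.1963, 0.1707, 0.1466, 0.0923, 0.1226, 0.0793.
Standardized rate: 0.1922×127.0 + 0.1963×116.1 + 0.1707×188.4 + 0.1466×214.3 + 0.0923×177.5 + 0.1226×138.1 + 0.0793×83.7 = 150.7239 per 1000.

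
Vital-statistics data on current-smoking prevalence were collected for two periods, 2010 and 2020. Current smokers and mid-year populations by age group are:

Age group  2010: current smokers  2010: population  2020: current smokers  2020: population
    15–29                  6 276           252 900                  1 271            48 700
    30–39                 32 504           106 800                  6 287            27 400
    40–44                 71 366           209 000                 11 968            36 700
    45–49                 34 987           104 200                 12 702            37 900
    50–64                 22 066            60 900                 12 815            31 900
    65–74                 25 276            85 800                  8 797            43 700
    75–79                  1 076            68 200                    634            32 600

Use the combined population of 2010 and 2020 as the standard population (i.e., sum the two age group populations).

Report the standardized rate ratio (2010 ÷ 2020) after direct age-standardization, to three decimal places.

1.093

Age-specific rates per 1 000 for 2010: 24.816, 304.345, 341.464, 335.768, 362.332, 294.592, 15.777.
For 2020: 26.099, 229.453, 326.104, 335.145, 401.724, 201.304, 19.448.
Combined standard total = 1 146 700; weights = 0.2630, 0.1170, 0.2143, 0.1239, 0.0809, 0.1129, 0.0879.
2010: 0.2630×24.816 + 0.1170×304.345 + 0.2143×341.464 + 0.1239×335.768 + 0.0809×362.332 + 0.1129×294.592 + 0.0879×15.777 = 220.8968 per 1 000.
2020: 0.2630×26.099 + 0.1170×229.453 + 0.2143×326.104 + 0.1239×335.145 + 0.0809×401.724 + 0.1129×201.304 + 0.0879×19.448 = 202.0763 per 1 000.
Ratio = 220.8968 ÷ 202.0763 = 1.09314.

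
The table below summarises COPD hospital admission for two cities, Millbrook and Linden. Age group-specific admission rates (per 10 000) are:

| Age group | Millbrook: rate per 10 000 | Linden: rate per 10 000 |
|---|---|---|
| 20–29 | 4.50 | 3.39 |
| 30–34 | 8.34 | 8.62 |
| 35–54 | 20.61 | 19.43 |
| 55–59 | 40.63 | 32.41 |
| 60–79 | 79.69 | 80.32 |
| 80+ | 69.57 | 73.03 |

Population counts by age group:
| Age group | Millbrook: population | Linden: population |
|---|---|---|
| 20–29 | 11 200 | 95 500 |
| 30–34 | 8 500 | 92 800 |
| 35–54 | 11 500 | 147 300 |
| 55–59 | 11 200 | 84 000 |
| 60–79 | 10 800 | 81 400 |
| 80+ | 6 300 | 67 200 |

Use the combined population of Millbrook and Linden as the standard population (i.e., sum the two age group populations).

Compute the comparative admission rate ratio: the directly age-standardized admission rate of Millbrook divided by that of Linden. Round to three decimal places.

Combined standard total = 627 700; weights = 0.1700, 0.1614, 0.2530, 0.1517, 0.1469, 0.1171.
Millbrook: 0.1700×4.50 + 0.1614×8.34 + 0.2530×20.61 + 0.1517×40.63 + 0.1469×79.69 + 0.1171×69.57 = 33.3386 per 10 000.
Linden: 0.1700×3.39 + 0.1614×8.62 + 0.2530×19.43 + 0.1517×32.41 + 0.1469×80.32 + 0.1171×73.03 = 32.1476 per 10 000.
Ratio = 33.3386 ÷ 32.1476 = 1.03705.

1.037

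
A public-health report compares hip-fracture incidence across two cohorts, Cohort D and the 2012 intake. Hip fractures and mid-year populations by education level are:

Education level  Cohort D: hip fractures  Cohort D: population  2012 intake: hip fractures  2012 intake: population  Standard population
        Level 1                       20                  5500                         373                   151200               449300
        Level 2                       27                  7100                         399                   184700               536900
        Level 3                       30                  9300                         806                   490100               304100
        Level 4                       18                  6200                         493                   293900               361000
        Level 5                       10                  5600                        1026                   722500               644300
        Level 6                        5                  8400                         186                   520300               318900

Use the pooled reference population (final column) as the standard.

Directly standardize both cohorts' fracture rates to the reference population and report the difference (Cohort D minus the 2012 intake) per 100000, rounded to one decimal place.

Education-specific rates per 100000 for Cohort D: 363.64, 380.28, 322.58, 290.32, 178.57, 59.52.
For the 2012 intake: 246.69, 216.03, 164.46, 167.74, 142.01, 35.75.
Standard total = 2614500; weights = 0.1718, 0.2054, 0.1163, 0.1381, 0.2464, 0.1220.
Cohort D: 0.1718×363.64 + 0.2054×380.28 + 0.1163×322.58 + 0.1381×290.32 + 0.2464×178.57 + 0.1220×59.52 = 269.4565 per 100000.
The 2012 intake: 0.1718×246.69 + 0.2054×216.03 + 0.1163×164.46 + 0.1381×167.74 + 0.2464×142.01 + 0.1220×35.75 = 168.4015 per 100000.
Difference = 269.4565 − 168.4015 = 101.0550.

101.1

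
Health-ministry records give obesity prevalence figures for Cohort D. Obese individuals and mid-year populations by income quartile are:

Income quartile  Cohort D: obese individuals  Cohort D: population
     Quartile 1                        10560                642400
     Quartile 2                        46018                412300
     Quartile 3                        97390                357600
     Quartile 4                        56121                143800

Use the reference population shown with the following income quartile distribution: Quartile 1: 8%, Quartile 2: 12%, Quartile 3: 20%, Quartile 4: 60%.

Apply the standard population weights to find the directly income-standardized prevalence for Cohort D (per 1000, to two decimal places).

303.34

Income-specific rates per 1000 for Cohort D: 16.438, 111.613, 272.343, 390.271.
Standard weights: 0.08, 0.12, 0.20, 0.60.
Standardized rate: 0.0800×16.438 + 0.1200×111.613 + 0.2000×272.343 + 0.6000×390.271 = 303.3400 per 1000.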